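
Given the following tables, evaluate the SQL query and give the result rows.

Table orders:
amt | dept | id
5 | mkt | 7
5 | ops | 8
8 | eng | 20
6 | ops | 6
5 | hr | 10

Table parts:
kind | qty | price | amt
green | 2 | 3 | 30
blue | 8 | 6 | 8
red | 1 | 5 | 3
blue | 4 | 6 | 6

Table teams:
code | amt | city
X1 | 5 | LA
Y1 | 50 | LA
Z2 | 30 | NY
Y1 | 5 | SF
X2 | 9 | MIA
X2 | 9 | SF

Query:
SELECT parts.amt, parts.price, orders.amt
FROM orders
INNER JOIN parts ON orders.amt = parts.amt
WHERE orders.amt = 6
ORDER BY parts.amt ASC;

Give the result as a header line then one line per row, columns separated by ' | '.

== RESULT ==
parts.amt | parts.price | orders.amt
6 | 6 | 6

Derivation:
After JOIN parts (2 rows):
orders.amt | orders.dept | orders.id | parts.kind | parts.qty | parts.price | parts.amt
8 | eng | 20 | blue | 8 | 6 | 8
6 | ops | 6 | blue | 4 | 6 | 6
After WHERE (1 rows):
orders.amt | orders.dept | orders.id | parts.kind | parts.qty | parts.price | parts.amt
6 | ops | 6 | blue | 4 | 6 | 6
After SELECT (1 rows):
parts.amt | parts.price | orders.amt
6 | 6 | 6
After ORDER BY (1 rows):
parts.amt | parts.price | orders.amt
6 | 6 | 6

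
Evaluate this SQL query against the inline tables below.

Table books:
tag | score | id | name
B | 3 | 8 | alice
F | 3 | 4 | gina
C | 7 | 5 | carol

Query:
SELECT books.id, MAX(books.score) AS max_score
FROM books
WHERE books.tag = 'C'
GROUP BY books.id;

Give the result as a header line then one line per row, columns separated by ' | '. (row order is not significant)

After WHERE (1 rows):
books.tag | books.score | books.id | books.name
C | 7 | 5 | carol
After GROUP BY (1 rows):
books.id | max_score
5 | 7

== RESULT ==
books.id | max_score
5 | 7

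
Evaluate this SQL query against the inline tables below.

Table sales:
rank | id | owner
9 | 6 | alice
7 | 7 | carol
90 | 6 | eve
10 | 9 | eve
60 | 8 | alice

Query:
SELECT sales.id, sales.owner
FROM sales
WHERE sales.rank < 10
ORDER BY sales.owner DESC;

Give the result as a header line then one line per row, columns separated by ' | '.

After WHERE (2 rows):
sales.rank | sales.id | sales.owner
9 | 6 | alice
7 | 7 | carol
After SELECT (2 rows):
sales.id | sales.owner
6 | alice
7 | carol
After ORDER BY (2 rows):
sales.id | sales.owner
7 | carol
6 | alice

== RESULT ==
sales.id | sales.owner
7 | carol
6 | alice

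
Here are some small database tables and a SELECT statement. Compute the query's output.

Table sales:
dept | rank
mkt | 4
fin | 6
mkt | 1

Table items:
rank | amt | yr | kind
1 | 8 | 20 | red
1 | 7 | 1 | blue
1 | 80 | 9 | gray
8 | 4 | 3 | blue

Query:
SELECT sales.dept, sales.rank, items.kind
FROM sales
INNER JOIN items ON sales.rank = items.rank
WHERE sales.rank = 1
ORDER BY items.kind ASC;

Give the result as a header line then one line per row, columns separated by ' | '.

After JOIN items (3 rows):
sales.dept | sales.rank | items.rank | items.amt | items.yr | items.kind
mkt | 1 | 1 | 8 | 20 | red
mkt | 1 | 1 | 7 | 1 | blue
mkt | 1 | 1 | 80 | 9 | gray
After WHERE (3 rows):
sales.dept | sales.rank | items.rank | items.amt | items.yr | items.kind
mkt | 1 | 1 | 8 | 20 | red
mkt | 1 | 1 | 7 | 1 | blue
mkt | 1 | 1 | 80 | 9 | gray
After SELECT (3 rows):
sales.dept | sales.rank | items.kind
mkt | 1 | red
mkt | 1 | blue
mkt | 1 | gray
After ORDER BY (3 rows):
sales.dept | sales.rank | items.kind
mkt | 1 | blue
mkt | 1 | gray
mkt | 1 | red

== RESULT ==
sales.dept | sales.rank | items.kind
mkt | 1 | blue
mkt | 1 | gray
mkt | 1 | red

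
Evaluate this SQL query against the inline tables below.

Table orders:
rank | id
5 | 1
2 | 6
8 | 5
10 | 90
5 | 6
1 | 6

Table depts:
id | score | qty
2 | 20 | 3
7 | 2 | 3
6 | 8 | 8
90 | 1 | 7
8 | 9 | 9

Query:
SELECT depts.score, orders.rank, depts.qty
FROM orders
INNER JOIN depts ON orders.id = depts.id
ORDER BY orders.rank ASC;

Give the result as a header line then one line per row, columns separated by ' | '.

== RESULT ==
depts.score | orders.rank | depts.qty
8 | 1 | 8
8 | 2 | 8
8 | 5 | 8
1 | 10 | 7

Derivation:
After JOIN depts (4 rows):
orders.rank | orders.id | depts.id | depts.score | depts.qty
2 | 6 | 6 | 8 | 8
10 | 90 | 90 | 1 | 7
5 | 6 | 6 | 8 | 8
1 | 6 | 6 | 8 | 8
After SELECT (4 rows):
depts.score | orders.rank | depts.qty
8 | 2 | 8
1 | 10 | 7
8 | 5 | 8
8 | 1 | 8
After ORDER BY (4 rows):
depts.score | orders.rank | depts.qty
8 | 1 | 8
8 | 2 | 8
8 | 5 | 8
1 | 10 | 7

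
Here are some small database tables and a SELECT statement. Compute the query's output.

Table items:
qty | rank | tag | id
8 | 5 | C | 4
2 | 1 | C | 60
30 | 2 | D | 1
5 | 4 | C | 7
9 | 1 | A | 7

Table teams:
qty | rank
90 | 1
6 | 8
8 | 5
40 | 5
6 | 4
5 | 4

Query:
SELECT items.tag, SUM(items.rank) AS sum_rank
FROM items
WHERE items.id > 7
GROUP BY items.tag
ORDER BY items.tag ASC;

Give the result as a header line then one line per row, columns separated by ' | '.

== RESULT ==
items.tag | sum_rank
C | 1

Derivation:
After WHERE (1 rows):
items.qty | items.rank | items.tag | items.id
2 | 1 | C | 60
After GROUP BY (1 rows):
items.tag | sum_rank
C | 1
After ORDER BY (1 rows):
items.tag | sum_rank
C | 1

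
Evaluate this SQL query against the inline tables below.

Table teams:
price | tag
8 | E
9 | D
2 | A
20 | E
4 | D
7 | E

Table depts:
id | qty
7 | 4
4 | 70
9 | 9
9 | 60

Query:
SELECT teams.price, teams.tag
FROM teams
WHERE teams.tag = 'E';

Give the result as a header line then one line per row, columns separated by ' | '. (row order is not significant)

After WHERE (3 rows):
teams.price | teams.tag
8 | E
20 | E
7 | E
After SELECT (3 rows):
teams.price | teams.tag
8 | E
20 | E
7 | E

== RESULT ==
teams.price | teams.tag
8 | E
20 | E
7 | E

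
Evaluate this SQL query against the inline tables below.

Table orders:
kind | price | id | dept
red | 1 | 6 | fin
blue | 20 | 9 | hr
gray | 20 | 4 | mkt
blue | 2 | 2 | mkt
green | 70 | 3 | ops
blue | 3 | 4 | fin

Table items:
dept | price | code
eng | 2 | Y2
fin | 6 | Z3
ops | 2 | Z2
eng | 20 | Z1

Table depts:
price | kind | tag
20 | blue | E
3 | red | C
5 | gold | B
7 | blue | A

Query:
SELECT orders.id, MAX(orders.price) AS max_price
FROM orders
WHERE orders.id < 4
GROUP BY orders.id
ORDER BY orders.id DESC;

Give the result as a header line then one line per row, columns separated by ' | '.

== RESULT ==
orders.id | max_price
3 | 70
2 | 2

Derivation:
After WHERE (2 rows):
orders.kind | orders.price | orders.id | orders.dept
blue | 2 | 2 | mkt
green | 70 | 3 | ops
After GROUP BY (2 rows):
orders.id | max_price
2 | 2
3 | 70
After ORDER BY (2 rows):
orders.id | max_price
3 | 70
2 | 2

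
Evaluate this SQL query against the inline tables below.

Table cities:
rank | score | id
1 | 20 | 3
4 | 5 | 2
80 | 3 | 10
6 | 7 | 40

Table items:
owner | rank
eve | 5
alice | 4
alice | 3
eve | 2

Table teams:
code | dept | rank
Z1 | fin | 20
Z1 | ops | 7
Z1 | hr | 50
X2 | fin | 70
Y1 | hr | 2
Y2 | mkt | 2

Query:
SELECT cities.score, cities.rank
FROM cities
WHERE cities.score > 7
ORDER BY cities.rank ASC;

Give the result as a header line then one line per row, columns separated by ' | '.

== RESULT ==
cities.score | cities.rank
20 | 1

Derivation:
After WHERE (1 rows):
cities.rank | cities.score | cities.id
1 | 20 | 3
After SELECT (1 rows):
cities.score | cities.rank
20 | 1
After ORDER BY (1 rows):
cities.score | cities.rank
20 | 1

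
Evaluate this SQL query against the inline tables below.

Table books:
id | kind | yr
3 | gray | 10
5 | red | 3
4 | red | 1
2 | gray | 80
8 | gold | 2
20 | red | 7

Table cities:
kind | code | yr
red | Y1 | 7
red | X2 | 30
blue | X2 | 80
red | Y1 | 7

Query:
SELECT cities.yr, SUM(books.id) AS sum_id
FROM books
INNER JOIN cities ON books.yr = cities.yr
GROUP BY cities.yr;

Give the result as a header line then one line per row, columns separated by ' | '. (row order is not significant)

After JOIN cities (3 rows):
books.id | books.kind | books.yr | cities.kind | cities.code | cities.yr
2 | gray | 80 | blue | X2 | 80
20 | red | 7 | red | Y1 | 7
20 | red | 7 | red | Y1 | 7
After GROUP BY (2 rows):
cities.yr | sum_id
80 | 2
7 | 40

== RESULT ==
cities.yr | sum_id
80 | 2
7 | 40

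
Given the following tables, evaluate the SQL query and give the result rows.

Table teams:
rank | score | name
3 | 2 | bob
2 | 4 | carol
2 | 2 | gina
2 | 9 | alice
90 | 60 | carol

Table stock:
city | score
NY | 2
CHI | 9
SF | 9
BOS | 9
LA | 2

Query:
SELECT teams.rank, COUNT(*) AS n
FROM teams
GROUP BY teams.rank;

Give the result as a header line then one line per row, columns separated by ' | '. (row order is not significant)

== RESULT ==
teams.rank | n
3 | 1
2 | 3
90 | 1

Derivation:
After GROUP BY (3 rows):
teams.rank | n
3 | 1
2 | 3
90 | 1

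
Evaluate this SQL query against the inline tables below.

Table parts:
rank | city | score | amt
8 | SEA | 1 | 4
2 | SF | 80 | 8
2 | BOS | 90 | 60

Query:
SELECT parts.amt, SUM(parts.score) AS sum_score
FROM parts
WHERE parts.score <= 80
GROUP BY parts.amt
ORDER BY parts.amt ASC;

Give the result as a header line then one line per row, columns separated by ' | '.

== RESULT ==
parts.amt | sum_score
4 | 1
8 | 80

Derivation:
After WHERE (2 rows):
parts.rank | parts.city | parts.score | parts.amt
8 | SEA | 1 | 4
2 | SF | 80 | 8
After GROUP BY (2 rows):
parts.amt | sum_score
4 | 1
8 | 80
After ORDER BY (2 rows):
parts.amt | sum_score
4 | 1
8 | 80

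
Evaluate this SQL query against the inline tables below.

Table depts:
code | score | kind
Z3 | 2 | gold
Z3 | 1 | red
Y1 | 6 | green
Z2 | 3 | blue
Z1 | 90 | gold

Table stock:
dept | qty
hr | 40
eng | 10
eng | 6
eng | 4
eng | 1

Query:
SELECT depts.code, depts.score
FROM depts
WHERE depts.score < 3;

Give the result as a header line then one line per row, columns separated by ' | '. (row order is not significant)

== RESULT ==
depts.code | depts.score
Z3 | 2
Z3 | 1

Derivation:
After WHERE (2 rows):
depts.code | depts.score | depts.kind
Z3 | 2 | gold
Z3 | 1 | red
After SELECT (2 rows):
depts.code | depts.score
Z3 | 2
Z3 | 1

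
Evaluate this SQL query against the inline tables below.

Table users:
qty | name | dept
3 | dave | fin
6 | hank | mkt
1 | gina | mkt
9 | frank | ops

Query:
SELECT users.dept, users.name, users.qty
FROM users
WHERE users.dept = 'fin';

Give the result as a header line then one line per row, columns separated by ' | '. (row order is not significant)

After WHERE (1 rows):
users.qty | users.name | users.dept
3 | dave | fin
After SELECT (1 rows):
users.dept | users.name | users.qty
fin | dave | 3

== RESULT ==
users.dept | users.name | users.qty
fin | dave | 3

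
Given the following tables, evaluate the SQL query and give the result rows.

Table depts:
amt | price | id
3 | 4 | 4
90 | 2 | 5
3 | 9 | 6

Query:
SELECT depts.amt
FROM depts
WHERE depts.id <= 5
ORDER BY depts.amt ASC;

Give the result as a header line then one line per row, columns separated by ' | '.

After WHERE (2 rows):
depts.amt | depts.price | depts.id
3 | 4 | 4
90 | 2 | 5
After SELECT (2 rows):
depts.amt
3
90
After ORDER BY (2 rows):
depts.amt
3
90

== RESULT ==
depts.amt
3
90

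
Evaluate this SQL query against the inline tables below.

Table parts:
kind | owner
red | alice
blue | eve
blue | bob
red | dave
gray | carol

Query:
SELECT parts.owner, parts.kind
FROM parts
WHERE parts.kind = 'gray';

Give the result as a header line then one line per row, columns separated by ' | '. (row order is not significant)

After WHERE (1 rows):
parts.kind | parts.owner
gray | carol
After SELECT (1 rows):
parts.owner | parts.kind
carol | gray

== RESULT ==
parts.owner | parts.kind
carol | gray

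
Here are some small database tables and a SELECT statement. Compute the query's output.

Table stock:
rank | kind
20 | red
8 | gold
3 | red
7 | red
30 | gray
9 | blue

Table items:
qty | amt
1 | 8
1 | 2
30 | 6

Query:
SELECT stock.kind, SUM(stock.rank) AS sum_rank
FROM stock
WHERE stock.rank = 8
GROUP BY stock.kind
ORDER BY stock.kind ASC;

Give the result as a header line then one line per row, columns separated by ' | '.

== RESULT ==
stock.kind | sum_rank
gold | 8

Derivation:
After WHERE (1 rows):
stock.rank | stock.kind
8 | gold
After GROUP BY (1 rows):
stock.kind | sum_rank
gold | 8
After ORDER BY (1 rows):
stock.kind | sum_rank
gold | 8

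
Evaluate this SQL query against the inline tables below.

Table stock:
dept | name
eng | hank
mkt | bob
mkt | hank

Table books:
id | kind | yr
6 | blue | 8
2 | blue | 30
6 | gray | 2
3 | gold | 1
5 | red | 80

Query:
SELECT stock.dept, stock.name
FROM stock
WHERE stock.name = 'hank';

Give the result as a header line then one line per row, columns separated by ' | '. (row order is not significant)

After WHERE (2 rows):
stock.dept | stock.name
eng | hank
mkt | hank
After SELECT (2 rows):
stock.dept | stock.name
eng | hank
mkt | hank

== RESULT ==
stock.dept | stock.name
eng | hank
mkt | hank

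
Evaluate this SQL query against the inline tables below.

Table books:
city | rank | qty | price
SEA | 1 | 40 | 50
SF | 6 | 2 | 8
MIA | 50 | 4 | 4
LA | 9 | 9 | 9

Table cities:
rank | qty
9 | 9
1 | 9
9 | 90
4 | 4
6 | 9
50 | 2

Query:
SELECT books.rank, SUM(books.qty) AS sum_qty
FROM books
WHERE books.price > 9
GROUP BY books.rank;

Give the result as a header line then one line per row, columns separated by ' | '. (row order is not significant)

== RESULT ==
books.rank | sum_qty
1 | 40

Derivation:
After WHERE (1 rows):
books.city | books.rank | books.qty | books.price
SEA | 1 | 40 | 50
After GROUP BY (1 rows):
books.rank | sum_qty
1 | 40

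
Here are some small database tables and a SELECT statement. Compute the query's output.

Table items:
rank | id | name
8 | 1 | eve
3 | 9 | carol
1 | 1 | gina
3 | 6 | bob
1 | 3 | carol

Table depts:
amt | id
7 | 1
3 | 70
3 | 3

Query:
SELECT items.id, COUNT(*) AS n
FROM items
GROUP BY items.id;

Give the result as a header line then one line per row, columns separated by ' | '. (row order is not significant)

== RESULT ==
items.id | n
1 | 2
9 | 1
6 | 1
3 | 1

Derivation:
After GROUP BY (4 rows):
items.id | n
1 | 2
9 | 1
6 | 1
3 | 1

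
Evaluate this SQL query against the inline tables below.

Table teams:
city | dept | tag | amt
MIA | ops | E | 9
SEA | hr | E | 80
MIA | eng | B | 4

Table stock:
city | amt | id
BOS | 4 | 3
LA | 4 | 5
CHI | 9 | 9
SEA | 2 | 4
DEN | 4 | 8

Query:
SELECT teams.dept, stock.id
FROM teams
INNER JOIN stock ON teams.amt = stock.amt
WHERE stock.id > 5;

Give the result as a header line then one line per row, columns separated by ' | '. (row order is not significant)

After JOIN stock (4 rows):
teams.city | teams.dept | teams.tag | teams.amt | stock.city | stock.amt | stock.id
MIA | ops | E | 9 | CHI | 9 | 9
MIA | eng | B | 4 | BOS | 4 | 3
MIA | eng | B | 4 | LA | 4 | 5
MIA | eng | B | 4 | DEN | 4 | 8
After WHERE (2 rows):
teams.city | teams.dept | teams.tag | teams.amt | stock.city | stock.amt | stock.id
MIA | ops | E | 9 | CHI | 9 | 9
MIA | eng | B | 4 | DEN | 4 | 8
After SELECT (2 rows):
teams.dept | stock.id
ops | 9
eng | 8

== RESULT ==
teams.dept | stock.id
ops | 9
eng | 8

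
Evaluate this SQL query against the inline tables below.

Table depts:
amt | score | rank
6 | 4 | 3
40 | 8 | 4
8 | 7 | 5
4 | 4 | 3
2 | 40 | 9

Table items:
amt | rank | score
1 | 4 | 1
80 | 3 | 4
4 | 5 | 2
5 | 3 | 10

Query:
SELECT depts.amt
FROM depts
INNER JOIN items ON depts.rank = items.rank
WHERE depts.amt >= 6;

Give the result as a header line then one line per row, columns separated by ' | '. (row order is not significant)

After JOIN items (6 rows):
depts.amt | depts.score | depts.rank | items.amt | items.rank | items.score
6 | 4 | 3 | 80 | 3 | 4
6 | 4 | 3 | 5 | 3 | 10
40 | 8 | 4 | 1 | 4 | 1
8 | 7 | 5 | 4 | 5 | 2
4 | 4 | 3 | 80 | 3 | 4
4 | 4 | 3 | 5 | 3 | 10
After WHERE (4 rows):
depts.amt | depts.score | depts.rank | items.amt | items.rank | items.score
6 | 4 | 3 | 80 | 3 | 4
6 | 4 | 3 | 5 | 3 | 10
40 | 8 | 4 | 1 | 4 | 1
8 | 7 | 5 | 4 | 5 | 2
After SELECT (4 rows):
depts.amt
6
6
40
8

== RESULT ==
depts.amt
6
6
40
8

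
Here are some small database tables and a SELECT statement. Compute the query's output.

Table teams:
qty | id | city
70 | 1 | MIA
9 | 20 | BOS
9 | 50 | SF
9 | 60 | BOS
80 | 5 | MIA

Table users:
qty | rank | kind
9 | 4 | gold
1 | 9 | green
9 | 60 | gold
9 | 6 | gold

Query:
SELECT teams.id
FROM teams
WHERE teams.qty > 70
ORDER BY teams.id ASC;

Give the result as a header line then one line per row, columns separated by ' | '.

After WHERE (1 rows):
teams.qty | teams.id | teams.city
80 | 5 | MIA
After SELECT (1 rows):
teams.id
5
After ORDER BY (1 rows):
teams.id
5

== RESULT ==
teams.id
5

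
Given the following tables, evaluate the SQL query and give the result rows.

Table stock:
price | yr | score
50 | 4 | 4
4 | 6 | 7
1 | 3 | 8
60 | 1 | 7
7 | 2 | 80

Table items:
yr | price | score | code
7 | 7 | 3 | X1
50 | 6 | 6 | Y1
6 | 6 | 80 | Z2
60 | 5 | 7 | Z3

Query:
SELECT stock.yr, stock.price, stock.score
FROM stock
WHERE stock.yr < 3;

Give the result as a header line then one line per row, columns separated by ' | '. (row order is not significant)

After WHERE (2 rows):
stock.price | stock.yr | stock.score
60 | 1 | 7
7 | 2 | 80
After SELECT (2 rows):
stock.yr | stock.price | stock.score
1 | 60 | 7
2 | 7 | 80

== RESULT ==
stock.yr | stock.price | stock.score
1 | 60 | 7
2 | 7 | 80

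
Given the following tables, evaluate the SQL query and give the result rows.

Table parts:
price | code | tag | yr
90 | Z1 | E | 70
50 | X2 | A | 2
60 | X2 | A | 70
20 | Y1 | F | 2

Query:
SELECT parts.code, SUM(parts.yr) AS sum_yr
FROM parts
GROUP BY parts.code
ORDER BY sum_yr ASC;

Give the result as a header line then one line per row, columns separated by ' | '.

== RESULT ==
parts.code | sum_yr
Y1 | 2
Z1 | 70
X2 | 72

Derivation:
After GROUP BY (3 rows):
parts.code | sum_yr
Z1 | 70
X2 | 72
Y1 | 2
After ORDER BY (3 rows):
parts.code | sum_yr
Y1 | 2
Z1 | 70
X2 | 72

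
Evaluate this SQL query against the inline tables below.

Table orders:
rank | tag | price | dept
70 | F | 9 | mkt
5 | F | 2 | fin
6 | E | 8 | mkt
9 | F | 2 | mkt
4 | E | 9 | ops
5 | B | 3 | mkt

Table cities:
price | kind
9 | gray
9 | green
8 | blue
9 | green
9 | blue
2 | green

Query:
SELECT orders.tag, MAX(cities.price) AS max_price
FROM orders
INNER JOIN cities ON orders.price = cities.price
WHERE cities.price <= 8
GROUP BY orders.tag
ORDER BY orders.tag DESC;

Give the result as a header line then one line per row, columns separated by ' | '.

After JOIN cities (11 rows):
orders.rank | orders.tag | orders.price | orders.dept | cities.price | cities.kind
70 | F | 9 | mkt | 9 | gray
70 | F | 9 | mkt | 9 | green
70 | F | 9 | mkt | 9 | green
70 | F | 9 | mkt | 9 | blue
5 | F | 2 | fin | 2 | green
6 | E | 8 | mkt | 8 | blue
9 | F | 2 | mkt | 2 | green
4 | E | 9 | ops | 9 | gray
4 | E | 9 | ops | 9 | green
4 | E | 9 | ops | 9 | green
4 | E | 9 | ops | 9 | blue
After WHERE (3 rows):
orders.rank | orders.tag | orders.price | orders.dept | cities.price | cities.kind
5 | F | 2 | fin | 2 | green
6 | E | 8 | mkt | 8 | blue
9 | F | 2 | mkt | 2 | green
After GROUP BY (2 rows):
orders.tag | max_price
F | 2
E | 8
After ORDER BY (2 rows):
orders.tag | max_price
F | 2
E | 8

== RESULT ==
orders.tag | max_price
F | 2
E | 8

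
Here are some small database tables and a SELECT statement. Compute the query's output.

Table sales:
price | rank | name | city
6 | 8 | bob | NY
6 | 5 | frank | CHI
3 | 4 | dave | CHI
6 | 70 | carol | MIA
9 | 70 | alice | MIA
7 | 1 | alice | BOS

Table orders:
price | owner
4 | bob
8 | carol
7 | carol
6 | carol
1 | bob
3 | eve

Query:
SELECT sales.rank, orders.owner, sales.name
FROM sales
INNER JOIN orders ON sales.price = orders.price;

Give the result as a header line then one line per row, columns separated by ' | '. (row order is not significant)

== RESULT ==
sales.rank | orders.owner | sales.name
8 | carol | bob
5 | carol | frank
4 | eve | dave
70 | carol | carol
1 | carol | alice

Derivation:
After JOIN orders (5 rows):
sales.price | sales.rank | sales.name | sales.city | orders.price | orders.owner
6 | 8 | bob | NY | 6 | carol
6 | 5 | frank | CHI | 6 | carol
3 | 4 | dave | CHI | 3 | eve
6 | 70 | carol | MIA | 6 | carol
7 | 1 | alice | BOS | 7 | carol
After SELECT (5 rows):
sales.rank | orders.owner | sales.name
8 | carol | bob
5 | carol | frank
4 | eve | dave
70 | carol | carol
1 | carol | alice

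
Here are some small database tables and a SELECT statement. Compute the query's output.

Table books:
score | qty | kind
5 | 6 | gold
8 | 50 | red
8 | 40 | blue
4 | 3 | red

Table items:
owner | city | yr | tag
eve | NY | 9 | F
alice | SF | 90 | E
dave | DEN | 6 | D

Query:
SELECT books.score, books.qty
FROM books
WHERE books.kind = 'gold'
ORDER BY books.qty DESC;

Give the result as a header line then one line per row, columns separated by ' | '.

After WHERE (1 rows):
books.score | books.qty | books.kind
5 | 6 | gold
After SELECT (1 rows):
books.score | books.qty
5 | 6
After ORDER BY (1 rows):
books.score | books.qty
5 | 6

== RESULT ==
books.score | books.qty
5 | 6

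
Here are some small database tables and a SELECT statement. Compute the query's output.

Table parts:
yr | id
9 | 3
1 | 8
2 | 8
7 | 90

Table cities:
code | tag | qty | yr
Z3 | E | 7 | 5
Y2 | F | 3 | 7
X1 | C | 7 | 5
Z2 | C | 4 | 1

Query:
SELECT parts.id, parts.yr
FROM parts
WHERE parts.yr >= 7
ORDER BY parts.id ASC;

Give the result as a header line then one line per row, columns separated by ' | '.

== RESULT ==
parts.id | parts.yr
3 | 9
90 | 7

Derivation:
After WHERE (2 rows):
parts.yr | parts.id
9 | 3
7 | 90
After SELECT (2 rows):
parts.id | parts.yr
3 | 9
90 | 7
After ORDER BY (2 rows):
parts.id | parts.yr
3 | 9
90 | 7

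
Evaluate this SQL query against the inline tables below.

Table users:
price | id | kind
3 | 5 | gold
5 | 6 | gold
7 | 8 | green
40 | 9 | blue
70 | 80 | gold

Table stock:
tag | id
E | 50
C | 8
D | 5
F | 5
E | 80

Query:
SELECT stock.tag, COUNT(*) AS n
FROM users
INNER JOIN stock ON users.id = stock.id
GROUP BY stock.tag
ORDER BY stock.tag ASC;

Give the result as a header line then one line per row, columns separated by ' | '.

After JOIN stock (4 rows):
users.price | users.id | users.kind | stock.tag | stock.id
3 | 5 | gold | D | 5
3 | 5 | gold | F | 5
7 | 8 | green | C | 8
70 | 80 | gold | E | 80
After GROUP BY (4 rows):
stock.tag | n
D | 1
F | 1
C | 1
E | 1
After ORDER BY (4 rows):
stock.tag | n
C | 1
D | 1
E | 1
F | 1

== RESULT ==
stock.tag | n
C | 1
D | 1
E | 1
F | 1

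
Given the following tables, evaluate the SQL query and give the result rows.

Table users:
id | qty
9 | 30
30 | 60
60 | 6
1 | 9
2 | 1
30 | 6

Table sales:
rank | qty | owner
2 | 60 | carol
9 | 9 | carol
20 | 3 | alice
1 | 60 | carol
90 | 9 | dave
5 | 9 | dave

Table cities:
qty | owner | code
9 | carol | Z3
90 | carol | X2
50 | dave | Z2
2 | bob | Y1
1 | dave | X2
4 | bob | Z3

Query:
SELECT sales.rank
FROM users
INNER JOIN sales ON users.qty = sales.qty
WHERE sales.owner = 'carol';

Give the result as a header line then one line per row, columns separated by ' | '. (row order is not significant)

== RESULT ==
sales.rank
2
1
9

Derivation:
After JOIN sales (5 rows):
users.id | users.qty | sales.rank | sales.qty | sales.owner
30 | 60 | 2 | 60 | carol
30 | 60 | 1 | 60 | carol
1 | 9 | 9 | 9 | carol
1 | 9 | 90 | 9 | dave
1 | 9 | 5 | 9 | dave
After WHERE (3 rows):
users.id | users.qty | sales.rank | sales.qty | sales.owner
30 | 60 | 2 | 60 | carol
30 | 60 | 1 | 60 | carol
1 | 9 | 9 | 9 | carol
After SELECT (3 rows):
sales.rank
2
1
9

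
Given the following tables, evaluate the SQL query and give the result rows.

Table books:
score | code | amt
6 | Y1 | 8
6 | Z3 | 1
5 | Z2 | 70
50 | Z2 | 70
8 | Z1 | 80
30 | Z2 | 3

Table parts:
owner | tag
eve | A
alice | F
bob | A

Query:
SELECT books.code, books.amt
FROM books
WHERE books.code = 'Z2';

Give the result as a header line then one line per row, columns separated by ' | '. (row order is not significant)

After WHERE (3 rows):
books.score | books.code | books.amt
5 | Z2 | 70
50 | Z2 | 70
30 | Z2 | 3
After SELECT (3 rows):
books.code | books.amt
Z2 | 70
Z2 | 70
Z2 | 3

== RESULT ==
books.code | books.amt
Z2 | 70
Z2 | 70
Z2 | 3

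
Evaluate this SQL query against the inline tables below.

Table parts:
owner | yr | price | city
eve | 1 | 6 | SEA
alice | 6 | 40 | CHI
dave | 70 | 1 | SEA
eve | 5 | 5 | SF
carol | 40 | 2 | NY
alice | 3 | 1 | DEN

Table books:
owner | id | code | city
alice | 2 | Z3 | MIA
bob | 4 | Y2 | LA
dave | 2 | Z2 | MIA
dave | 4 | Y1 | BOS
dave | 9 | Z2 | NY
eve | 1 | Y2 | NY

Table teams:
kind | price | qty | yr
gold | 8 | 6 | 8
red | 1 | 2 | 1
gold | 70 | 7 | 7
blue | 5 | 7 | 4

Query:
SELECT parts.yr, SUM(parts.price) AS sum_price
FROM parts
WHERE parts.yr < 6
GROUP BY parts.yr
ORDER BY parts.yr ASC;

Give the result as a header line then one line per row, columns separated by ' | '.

After WHERE (3 rows):
parts.owner | parts.yr | parts.price | parts.city
eve | 1 | 6 | SEA
eve | 5 | 5 | SF
alice | 3 | 1 | DEN
After GROUP BY (3 rows):
parts.yr | sum_price
1 | 6
5 | 5
3 | 1
After ORDER BY (3 rows):
parts.yr | sum_price
1 | 6
3 | 1
5 | 5

== RESULT ==
parts.yr | sum_price
1 | 6
3 | 1
5 | 5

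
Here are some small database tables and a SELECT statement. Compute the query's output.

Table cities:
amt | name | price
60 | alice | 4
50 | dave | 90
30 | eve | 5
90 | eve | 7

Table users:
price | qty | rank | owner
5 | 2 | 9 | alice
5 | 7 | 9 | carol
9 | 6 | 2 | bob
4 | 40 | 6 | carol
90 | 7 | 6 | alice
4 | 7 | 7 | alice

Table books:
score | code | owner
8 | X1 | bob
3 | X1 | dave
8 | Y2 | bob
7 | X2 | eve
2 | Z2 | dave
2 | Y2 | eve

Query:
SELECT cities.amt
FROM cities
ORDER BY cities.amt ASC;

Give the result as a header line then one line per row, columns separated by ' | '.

After SELECT (4 rows):
cities.amt
60
50
30
90
After ORDER BY (4 rows):
cities.amt
30
50
60
90

== RESULT ==
cities.amt
30
50
60
90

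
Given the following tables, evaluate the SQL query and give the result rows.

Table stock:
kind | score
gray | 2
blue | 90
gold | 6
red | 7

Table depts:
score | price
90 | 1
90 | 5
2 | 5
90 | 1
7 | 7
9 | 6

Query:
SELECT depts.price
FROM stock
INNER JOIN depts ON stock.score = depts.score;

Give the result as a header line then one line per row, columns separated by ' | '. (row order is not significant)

== RESULT ==
depts.price
5
1
5
1
7

Derivation:
After JOIN depts (5 rows):
stock.kind | stock.score | depts.score | depts.price
gray | 2 | 2 | 5
blue | 90 | 90 | 1
blue | 90 | 90 | 5
blue | 90 | 90 | 1
red | 7 | 7 | 7
After SELECT (5 rows):
depts.price
5
1
5
1
7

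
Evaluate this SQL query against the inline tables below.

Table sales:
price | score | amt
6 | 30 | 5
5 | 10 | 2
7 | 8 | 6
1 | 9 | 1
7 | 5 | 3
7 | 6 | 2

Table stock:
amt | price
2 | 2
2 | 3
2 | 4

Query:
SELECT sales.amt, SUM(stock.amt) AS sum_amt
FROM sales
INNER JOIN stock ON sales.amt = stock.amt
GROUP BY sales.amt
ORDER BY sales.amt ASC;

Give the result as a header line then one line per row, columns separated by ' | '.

After JOIN stock (6 rows):
sales.price | sales.score | sales.amt | stock.amt | stock.price
5 | 10 | 2 | 2 | 2
5 | 10 | 2 | 2 | 3
5 | 10 | 2 | 2 | 4
7 | 6 | 2 | 2 | 2
7 | 6 | 2 | 2 | 3
7 | 6 | 2 | 2 | 4
After GROUP BY (1 rows):
sales.amt | sum_amt
2 | 12
After ORDER BY (1 rows):
sales.amt | sum_amt
2 | 12

== RESULT ==
sales.amt | sum_amt
2 | 12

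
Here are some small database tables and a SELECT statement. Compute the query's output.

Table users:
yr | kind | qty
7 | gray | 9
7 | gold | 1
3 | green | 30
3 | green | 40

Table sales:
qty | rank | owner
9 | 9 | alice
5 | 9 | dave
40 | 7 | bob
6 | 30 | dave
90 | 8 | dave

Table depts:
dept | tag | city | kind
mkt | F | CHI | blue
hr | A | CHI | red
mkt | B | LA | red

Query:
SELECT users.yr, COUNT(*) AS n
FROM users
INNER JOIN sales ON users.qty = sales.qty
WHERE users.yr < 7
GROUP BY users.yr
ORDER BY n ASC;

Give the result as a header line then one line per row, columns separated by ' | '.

== RESULT ==
users.yr | n
3 | 1

Derivation:
After JOIN sales (2 rows):
users.yr | users.kind | users.qty | sales.qty | sales.rank | sales.owner
7 | gray | 9 | 9 | 9 | alice
3 | green | 40 | 40 | 7 | bob
After WHERE (1 rows):
users.yr | users.kind | users.qty | sales.qty | sales.rank | sales.owner
3 | green | 40 | 40 | 7 | bob
After GROUP BY (1 rows):
users.yr | n
3 | 1
After ORDER BY (1 rows):
users.yr | n
3 | 1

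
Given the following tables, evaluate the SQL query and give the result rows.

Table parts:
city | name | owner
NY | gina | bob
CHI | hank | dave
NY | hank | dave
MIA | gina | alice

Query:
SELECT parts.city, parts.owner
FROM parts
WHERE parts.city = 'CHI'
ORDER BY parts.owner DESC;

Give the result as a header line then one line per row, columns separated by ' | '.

After WHERE (1 rows):
parts.city | parts.name | parts.owner
CHI | hank | dave
After SELECT (1 rows):
parts.city | parts.owner
CHI | dave
After ORDER BY (1 rows):
parts.city | parts.owner
CHI | dave

== RESULT ==
parts.city | parts.owner
CHI | dave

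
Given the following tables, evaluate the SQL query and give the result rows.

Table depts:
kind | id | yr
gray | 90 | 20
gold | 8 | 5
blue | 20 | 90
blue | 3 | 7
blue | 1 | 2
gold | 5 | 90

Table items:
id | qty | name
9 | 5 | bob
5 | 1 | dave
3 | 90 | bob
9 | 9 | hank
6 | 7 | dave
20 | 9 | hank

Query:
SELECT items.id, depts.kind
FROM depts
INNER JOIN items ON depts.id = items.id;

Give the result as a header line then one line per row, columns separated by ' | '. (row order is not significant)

== RESULT ==
items.id | depts.kind
20 | blue
3 | blue
5 | gold

Derivation:
After JOIN items (3 rows):
depts.kind | depts.id | depts.yr | items.id | items.qty | items.name
blue | 20 | 90 | 20 | 9 | hank
blue | 3 | 7 | 3 | 90 | bob
gold | 5 | 90 | 5 | 1 | dave
After SELECT (3 rows):
items.id | depts.kind
20 | blue
3 | blue
5 | gold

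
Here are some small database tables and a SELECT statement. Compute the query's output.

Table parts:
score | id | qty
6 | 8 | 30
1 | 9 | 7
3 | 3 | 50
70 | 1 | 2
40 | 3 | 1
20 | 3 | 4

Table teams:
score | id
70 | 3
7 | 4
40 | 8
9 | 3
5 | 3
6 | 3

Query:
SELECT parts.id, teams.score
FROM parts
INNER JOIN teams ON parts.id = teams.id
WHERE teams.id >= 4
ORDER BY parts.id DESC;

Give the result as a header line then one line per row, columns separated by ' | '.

== RESULT ==
parts.id | teams.score
8 | 40

Derivation:
After JOIN teams (13 rows):
parts.score | parts.id | parts.qty | teams.score | teams.id
6 | 8 | 30 | 40 | 8
3 | 3 | 50 | 70 | 3
3 | 3 | 50 | 9 | 3
3 | 3 | 50 | 5 | 3
3 | 3 | 50 | 6 | 3
40 | 3 | 1 | 70 | 3
40 | 3 | 1 | 9 | 3
40 | 3 | 1 | 5 | 3
40 | 3 | 1 | 6 | 3
20 | 3 | 4 | 70 | 3
20 | 3 | 4 | 9 | 3
20 | 3 | 4 | 5 | 3
20 | 3 | 4 | 6 | 3
After WHERE (1 rows):
parts.score | parts.id | parts.qty | teams.score | teams.id
6 | 8 | 30 | 40 | 8
After SELECT (1 rows):
parts.id | teams.score
8 | 40
After ORDER BY (1 rows):
parts.id | teams.score
8 | 40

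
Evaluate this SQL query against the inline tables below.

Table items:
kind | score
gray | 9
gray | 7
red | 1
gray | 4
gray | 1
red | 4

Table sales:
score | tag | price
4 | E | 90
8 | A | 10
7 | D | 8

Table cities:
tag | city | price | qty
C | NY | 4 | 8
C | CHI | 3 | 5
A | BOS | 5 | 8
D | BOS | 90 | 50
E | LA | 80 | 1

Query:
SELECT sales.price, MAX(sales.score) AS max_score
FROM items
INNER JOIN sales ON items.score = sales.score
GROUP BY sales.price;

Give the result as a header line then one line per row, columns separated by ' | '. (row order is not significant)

After JOIN sales (3 rows):
items.kind | items.score | sales.score | sales.tag | sales.price
gray | 7 | 7 | D | 8
gray | 4 | 4 | E | 90
red | 4 | 4 | E | 90
After GROUP BY (2 rows):
sales.price | max_score
8 | 7
90 | 4

== RESULT ==
sales.price | max_score
8 | 7
90 | 4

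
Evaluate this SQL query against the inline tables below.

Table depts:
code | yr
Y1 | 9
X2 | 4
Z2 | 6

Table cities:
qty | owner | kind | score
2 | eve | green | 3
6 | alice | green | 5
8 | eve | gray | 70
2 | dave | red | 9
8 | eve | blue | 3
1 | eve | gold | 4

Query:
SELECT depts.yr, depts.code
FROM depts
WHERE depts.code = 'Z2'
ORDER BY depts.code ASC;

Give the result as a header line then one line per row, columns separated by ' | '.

== RESULT ==
depts.yr | depts.code
6 | Z2

Derivation:
After WHERE (1 rows):
depts.code | depts.yr
Z2 | 6
After SELECT (1 rows):
depts.yr | depts.code
6 | Z2
After ORDER BY (1 rows):
depts.yr | depts.code
6 | Z2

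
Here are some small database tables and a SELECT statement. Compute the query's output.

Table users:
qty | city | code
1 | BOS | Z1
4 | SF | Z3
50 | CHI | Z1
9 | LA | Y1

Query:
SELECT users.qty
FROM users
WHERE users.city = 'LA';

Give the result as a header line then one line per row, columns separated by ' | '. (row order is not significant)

== RESULT ==
users.qty
9

Derivation:
After WHERE (1 rows):
users.qty | users.city | users.code
9 | LA | Y1
After SELECT (1 rows):
users.qty
9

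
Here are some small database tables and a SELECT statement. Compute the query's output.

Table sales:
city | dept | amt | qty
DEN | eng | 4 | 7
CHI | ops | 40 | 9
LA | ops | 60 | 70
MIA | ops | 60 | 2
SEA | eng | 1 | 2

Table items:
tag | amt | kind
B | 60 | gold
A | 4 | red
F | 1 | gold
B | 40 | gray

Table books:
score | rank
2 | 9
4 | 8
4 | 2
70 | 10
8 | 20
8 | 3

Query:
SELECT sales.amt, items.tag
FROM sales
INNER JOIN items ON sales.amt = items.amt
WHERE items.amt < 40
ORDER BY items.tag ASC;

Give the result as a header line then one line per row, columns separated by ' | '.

After JOIN items (5 rows):
sales.city | sales.dept | sales.amt | sales.qty | items.tag | items.amt | items.kind
DEN | eng | 4 | 7 | A | 4 | red
CHI | ops | 40 | 9 | B | 40 | gray
LA | ops | 60 | 70 | B | 60 | gold
MIA | ops | 60 | 2 | B | 60 | gold
SEA | eng | 1 | 2 | F | 1 | gold
After WHERE (2 rows):
sales.city | sales.dept | sales.amt | sales.qty | items.tag | items.amt | items.kind
DEN | eng | 4 | 7 | A | 4 | red
SEA | eng | 1 | 2 | F | 1 | gold
After SELECT (2 rows):
sales.amt | items.tag
4 | A
1 | F
After ORDER BY (2 rows):
sales.amt | items.tag
4 | A
1 | F

== RESULT ==
sales.amt | items.tag
4 | A
1 | F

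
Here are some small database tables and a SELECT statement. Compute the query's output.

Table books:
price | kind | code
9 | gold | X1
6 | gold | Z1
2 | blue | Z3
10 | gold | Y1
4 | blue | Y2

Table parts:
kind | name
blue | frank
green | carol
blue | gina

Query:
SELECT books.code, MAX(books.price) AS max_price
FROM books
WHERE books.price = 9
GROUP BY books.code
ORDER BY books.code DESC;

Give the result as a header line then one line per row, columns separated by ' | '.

== RESULT ==
books.code | max_price
X1 | 9

Derivation:
After WHERE (1 rows):
books.price | books.kind | books.code
9 | gold | X1
After GROUP BY (1 rows):
books.code | max_price
X1 | 9
After ORDER BY (1 rows):
books.code | max_price
X1 | 9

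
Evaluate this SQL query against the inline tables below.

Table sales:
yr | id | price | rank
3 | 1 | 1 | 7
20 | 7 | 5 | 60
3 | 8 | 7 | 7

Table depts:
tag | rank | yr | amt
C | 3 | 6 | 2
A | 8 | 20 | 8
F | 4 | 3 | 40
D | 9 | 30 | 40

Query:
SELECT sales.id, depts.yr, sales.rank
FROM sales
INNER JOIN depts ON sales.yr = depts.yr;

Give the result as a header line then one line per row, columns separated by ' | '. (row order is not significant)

== RESULT ==
sales.id | depts.yr | sales.rank
1 | 3 | 7
7 | 20 | 60
8 | 3 | 7

Derivation:
After JOIN depts (3 rows):
sales.yr | sales.id | sales.price | sales.rank | depts.tag | depts.rank | depts.yr | depts.amt
3 | 1 | 1 | 7 | F | 4 | 3 | 40
20 | 7 | 5 | 60 | A | 8 | 20 | 8
3 | 8 | 7 | 7 | F | 4 | 3 | 40
After SELECT (3 rows):
sales.id | depts.yr | sales.rank
1 | 3 | 7
7 | 20 | 60
8 | 3 | 7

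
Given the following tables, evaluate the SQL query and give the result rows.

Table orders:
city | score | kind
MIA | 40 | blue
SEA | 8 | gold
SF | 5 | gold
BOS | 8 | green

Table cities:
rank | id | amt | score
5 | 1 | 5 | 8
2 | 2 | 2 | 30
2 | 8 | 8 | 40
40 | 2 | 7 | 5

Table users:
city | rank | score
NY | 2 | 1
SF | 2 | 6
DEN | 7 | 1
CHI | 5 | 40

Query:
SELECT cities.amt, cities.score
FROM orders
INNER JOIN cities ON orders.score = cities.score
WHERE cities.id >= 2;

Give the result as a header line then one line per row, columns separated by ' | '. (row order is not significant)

== RESULT ==
cities.amt | cities.score
8 | 40
7 | 5

Derivation:
After JOIN cities (4 rows):
orders.city | orders.score | orders.kind | cities.rank | cities.id | cities.amt | cities.score
MIA | 40 | blue | 2 | 8 | 8 | 40
SEA | 8 | gold | 5 | 1 | 5 | 8
SF | 5 | gold | 40 | 2 | 7 | 5
BOS | 8 | green | 5 | 1 | 5 | 8
After WHERE (2 rows):
orders.city | orders.score | orders.kind | cities.rank | cities.id | cities.amt | cities.score
MIA | 40 | blue | 2 | 8 | 8 | 40
SF | 5 | gold | 40 | 2 | 7 | 5
After SELECT (2 rows):
cities.amt | cities.score
8 | 40
7 | 5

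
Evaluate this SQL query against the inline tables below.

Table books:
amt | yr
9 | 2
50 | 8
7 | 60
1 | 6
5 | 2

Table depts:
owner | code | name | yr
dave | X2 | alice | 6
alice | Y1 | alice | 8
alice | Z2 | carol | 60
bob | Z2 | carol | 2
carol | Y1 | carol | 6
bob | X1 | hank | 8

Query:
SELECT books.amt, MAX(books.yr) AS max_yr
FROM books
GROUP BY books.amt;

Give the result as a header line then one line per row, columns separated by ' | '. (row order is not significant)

== RESULT ==
books.amt | max_yr
9 | 2
50 | 8
7 | 60
1 | 6
5 | 2

Derivation:
After GROUP BY (5 rows):
books.amt | max_yr
9 | 2
50 | 8
7 | 60
1 | 6
5 | 2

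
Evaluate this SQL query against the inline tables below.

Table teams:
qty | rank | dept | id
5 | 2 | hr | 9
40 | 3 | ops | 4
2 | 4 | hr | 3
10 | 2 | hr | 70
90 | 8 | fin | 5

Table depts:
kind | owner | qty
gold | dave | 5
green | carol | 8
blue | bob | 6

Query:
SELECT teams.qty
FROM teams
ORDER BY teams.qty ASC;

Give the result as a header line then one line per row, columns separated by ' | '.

== RESULT ==
teams.qty
2
5
10
40
90

Derivation:
After SELECT (5 rows):
teams.qty
5
40
2
10
90
After ORDER BY (5 rows):
teams.qty
2
5
10
40
90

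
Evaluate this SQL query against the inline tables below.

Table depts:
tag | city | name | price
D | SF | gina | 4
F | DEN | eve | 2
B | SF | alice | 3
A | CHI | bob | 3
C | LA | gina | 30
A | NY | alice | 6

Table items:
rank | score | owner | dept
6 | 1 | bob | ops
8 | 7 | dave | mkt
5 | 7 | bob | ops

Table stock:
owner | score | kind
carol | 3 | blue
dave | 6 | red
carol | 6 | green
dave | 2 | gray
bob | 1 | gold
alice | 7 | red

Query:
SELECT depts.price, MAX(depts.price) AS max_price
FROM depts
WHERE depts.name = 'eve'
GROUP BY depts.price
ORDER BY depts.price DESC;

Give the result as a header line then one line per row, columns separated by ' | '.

After WHERE (1 rows):
depts.tag | depts.city | depts.name | depts.price
F | DEN | eve | 2
After GROUP BY (1 rows):
depts.price | max_price
2 | 2
After ORDER BY (1 rows):
depts.price | max_price
2 | 2

== RESULT ==
depts.price | max_price
2 | 2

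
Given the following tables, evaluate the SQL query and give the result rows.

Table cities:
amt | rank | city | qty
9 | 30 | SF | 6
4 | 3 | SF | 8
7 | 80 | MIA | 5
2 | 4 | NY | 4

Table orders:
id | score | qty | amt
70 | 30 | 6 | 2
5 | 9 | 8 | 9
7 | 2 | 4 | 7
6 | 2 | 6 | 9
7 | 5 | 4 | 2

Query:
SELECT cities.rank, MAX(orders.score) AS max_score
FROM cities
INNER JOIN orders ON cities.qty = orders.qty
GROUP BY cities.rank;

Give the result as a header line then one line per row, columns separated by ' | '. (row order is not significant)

After JOIN orders (5 rows):
cities.amt | cities.rank | cities.city | cities.qty | orders.id | orders.score | orders.qty | orders.amt
9 | 30 | SF | 6 | 70 | 30 | 6 | 2
9 | 30 | SF | 6 | 6 | 2 | 6 | 9
4 | 3 | SF | 8 | 5 | 9 | 8 | 9
2 | 4 | NY | 4 | 7 | 2 | 4 | 7
2 | 4 | NY | 4 | 7 | 5 | 4 | 2
After GROUP BY (3 rows):
cities.rank | max_score
30 | 30
3 | 9
4 | 5

== RESULT ==
cities.rank | max_score
30 | 30
3 | 9
4 | 5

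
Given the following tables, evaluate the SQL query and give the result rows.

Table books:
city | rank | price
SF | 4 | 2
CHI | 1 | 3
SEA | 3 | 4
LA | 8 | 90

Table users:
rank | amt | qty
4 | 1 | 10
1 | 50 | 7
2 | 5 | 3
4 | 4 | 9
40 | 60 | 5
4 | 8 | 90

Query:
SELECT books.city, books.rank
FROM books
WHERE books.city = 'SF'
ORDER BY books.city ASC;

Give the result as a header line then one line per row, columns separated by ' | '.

After WHERE (1 rows):
books.city | books.rank | books.price
SF | 4 | 2
After SELECT (1 rows):
books.city | books.rank
SF | 4
After ORDER BY (1 rows):
books.city | books.rank
SF | 4

== RESULT ==
books.city | books.rank
SF | 4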